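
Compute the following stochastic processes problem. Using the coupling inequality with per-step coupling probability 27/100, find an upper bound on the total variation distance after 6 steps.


TV distance bound <= (1-delta)^n
= (1 - 0.2700)^6
= 0.7300^6
= 0.1513

0.1513


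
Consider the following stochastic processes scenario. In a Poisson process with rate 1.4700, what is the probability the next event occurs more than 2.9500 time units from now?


P(X > t) = exp(-lambda * t)
= exp(-1.4700 * 2.9500)
= exp(-4.3365) = 0.0131

0.0131


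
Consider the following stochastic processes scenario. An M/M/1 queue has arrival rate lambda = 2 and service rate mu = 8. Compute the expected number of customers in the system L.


rho = 2/8 = 0.2500
L = rho/(1-rho)
= 0.2500/0.7500
= 0.3333

0.3333


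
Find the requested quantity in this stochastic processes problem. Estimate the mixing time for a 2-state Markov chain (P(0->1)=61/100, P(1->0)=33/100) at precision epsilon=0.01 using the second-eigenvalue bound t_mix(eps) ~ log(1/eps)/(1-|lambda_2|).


lambda_2 = |1 - p01 - p10| = |1 - 0.6100 - 0.3300| = 0.0600
t_mix ~ log(1/eps)/(1 - |lambda_2|)
= log(100)/(1 - 0.0600) = 4.6052/0.9400
= 4.8991

4.8991


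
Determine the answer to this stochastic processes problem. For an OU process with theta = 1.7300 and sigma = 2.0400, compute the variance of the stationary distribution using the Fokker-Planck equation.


Stationary variance = sigma^2 / (2*theta)
= 2.0400^2 / (2*1.7300)
= 4.1616 / 3.4600
= 1.2028

1.2028


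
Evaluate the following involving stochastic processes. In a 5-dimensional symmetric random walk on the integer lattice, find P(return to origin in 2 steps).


P(return in 2 steps) = P(reverse first step) = 1/(2d)
= 1/10
= 0.1000

0.1000


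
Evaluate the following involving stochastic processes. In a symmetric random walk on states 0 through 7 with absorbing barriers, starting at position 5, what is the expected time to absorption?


For symmetric RW on 0,...,N with absorbing barriers, E(i) = i*(N-i)
E(5) = 5 * 2 = 10

10


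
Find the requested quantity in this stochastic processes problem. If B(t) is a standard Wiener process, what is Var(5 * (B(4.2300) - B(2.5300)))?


Var(alpha*(B(t)-B(s))) = alpha^2 * (t-s)
= 5^2 * (4.2300 - 2.5300)
= 25 * 1.7000
= 42.5000

42.5000


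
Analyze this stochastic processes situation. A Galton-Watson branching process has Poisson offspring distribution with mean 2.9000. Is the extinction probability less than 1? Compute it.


Since mu = 2.9000 > 1, extinction prob q < 1.
Solve s = exp(mu*(s-1)) iteratively.
q = 0.0668

0.0668


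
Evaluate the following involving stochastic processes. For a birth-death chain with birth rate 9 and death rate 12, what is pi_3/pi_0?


For birth-death process, pi_n/pi_0 = (lambda/mu)^n
= (9/12)^3
= 0.4219

0.4219


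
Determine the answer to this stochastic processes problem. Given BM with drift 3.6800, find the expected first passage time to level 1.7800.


Expected first passage time = a/mu
= 1.7800/3.6800
= 0.4837

0.4837


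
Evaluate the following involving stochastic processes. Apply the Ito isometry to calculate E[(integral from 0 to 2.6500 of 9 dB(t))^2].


By Ito isometry: E[(int f dB)^2] = int f^2 dt
= 9^2 * 2.6500
= 81 * 2.6500 = 214.6500

214.6500


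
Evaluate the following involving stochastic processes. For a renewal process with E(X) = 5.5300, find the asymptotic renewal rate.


Long-run renewal rate = 1/E(X)
= 1/5.5300
= 0.1808

0.1808


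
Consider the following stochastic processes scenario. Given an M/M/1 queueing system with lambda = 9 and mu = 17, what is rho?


rho = lambda/mu
= 9/17
= 0.5294

0.5294


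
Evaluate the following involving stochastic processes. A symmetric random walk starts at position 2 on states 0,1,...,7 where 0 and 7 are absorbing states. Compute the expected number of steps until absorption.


For symmetric RW on 0,...,N with absorbing barriers, E(i) = i*(N-i)
E(2) = 2 * 5 = 10

10


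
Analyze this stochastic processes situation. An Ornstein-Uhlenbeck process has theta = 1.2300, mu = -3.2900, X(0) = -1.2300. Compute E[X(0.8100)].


E[X(t)] = mu + (X(0) - mu)*exp(-theta*t)
= -3.2900 + (-1.2300 - -3.2900)*exp(-1.2300*0.8100)
= -3.2900 + 2.0600 * 0.3692
= -2.5294

-2.5294


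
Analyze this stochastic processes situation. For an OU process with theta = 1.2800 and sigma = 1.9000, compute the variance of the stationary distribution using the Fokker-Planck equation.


Stationary variance = sigma^2 / (2*theta)
= 1.9000^2 / (2*1.2800)
= 3.6100 / 2.5600
= 1.4102

1.4102


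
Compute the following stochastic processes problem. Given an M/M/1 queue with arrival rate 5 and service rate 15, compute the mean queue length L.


rho = 5/15 = 0.3333
L = rho/(1-rho)
= 0.3333/0.6667
= 0.5000

0.5000


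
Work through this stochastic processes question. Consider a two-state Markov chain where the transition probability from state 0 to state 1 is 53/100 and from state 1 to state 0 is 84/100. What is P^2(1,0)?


Computing P^2 by matrix multiplication.
P = [[0.4700, 0.5300], [0.8400, 0.1600]]
After raising P to the power 2:
P^2(1,0) = 0.5292

0.5292


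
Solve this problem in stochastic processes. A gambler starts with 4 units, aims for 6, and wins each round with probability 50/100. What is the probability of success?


p = 1/2: P(win) = i/N = 4/6
= 0.6667

0.6667


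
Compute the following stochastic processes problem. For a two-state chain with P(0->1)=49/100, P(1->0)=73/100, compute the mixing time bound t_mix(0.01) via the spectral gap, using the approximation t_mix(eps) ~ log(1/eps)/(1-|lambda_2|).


lambda_2 = |1 - p01 - p10| = |1 - 0.4900 - 0.7300| = 0.2200
t_mix ~ log(1/eps)/(1 - |lambda_2|)
= log(100)/(1 - 0.2200) = 4.6052/0.7800
= 5.9041

5.9041


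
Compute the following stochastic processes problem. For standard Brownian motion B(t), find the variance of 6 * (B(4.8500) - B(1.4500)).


Var(alpha*(B(t)-B(s))) = alpha^2 * (t-s)
= 6^2 * (4.8500 - 1.4500)
= 36 * 3.4000
= 122.4000

122.4000


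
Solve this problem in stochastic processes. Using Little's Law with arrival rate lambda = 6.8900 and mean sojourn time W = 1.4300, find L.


Little's Law: L = lambda * W
= 6.8900 * 1.4300
= 9.8527

9.8527


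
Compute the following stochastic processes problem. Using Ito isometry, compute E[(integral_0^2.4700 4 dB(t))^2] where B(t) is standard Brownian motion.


By Ito isometry: E[(int f dB)^2] = int f^2 dt
= 4^2 * 2.4700
= 16 * 2.4700 = 39.5200

39.5200


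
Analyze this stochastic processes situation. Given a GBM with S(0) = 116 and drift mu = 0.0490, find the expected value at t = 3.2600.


E[S(t)] = S(0) * exp(mu * t)
= 116 * exp(0.0490 * 3.2600)
= 116 * 1.1732
= 136.0919

136.0919


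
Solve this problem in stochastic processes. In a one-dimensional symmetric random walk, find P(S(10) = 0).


P(S(10) = 0) = C(10,5) / 4^5
= 252 / 1024
= 0.2461

0.2461


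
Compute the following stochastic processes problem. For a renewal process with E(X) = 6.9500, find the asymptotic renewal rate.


Long-run renewal rate = 1/E(X)
= 1/6.9500
= 0.1439

0.1439


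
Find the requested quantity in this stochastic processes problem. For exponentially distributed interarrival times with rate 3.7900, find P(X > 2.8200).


P(X > t) = exp(-lambda * t)
= exp(-3.7900 * 2.8200)
= exp(-10.6878) = 2.2822e-05

2.2822e-05


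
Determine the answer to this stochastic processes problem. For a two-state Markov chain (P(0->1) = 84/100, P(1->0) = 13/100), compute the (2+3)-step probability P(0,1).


P^5 = P^2 * P^3
Computing via matrix multiplication of the transition matrix.
Entry (0,1) of P^5 = 0.8660

0.8660


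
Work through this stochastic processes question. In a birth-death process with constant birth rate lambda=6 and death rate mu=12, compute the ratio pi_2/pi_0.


For birth-death process, pi_n/pi_0 = (lambda/mu)^n
= (6/12)^2
= 0.2500

0.2500


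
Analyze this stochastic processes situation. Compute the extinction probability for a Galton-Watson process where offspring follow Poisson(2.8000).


Since mu = 2.8000 > 1, extinction prob q < 1.
Solve s = exp(mu*(s-1)) iteratively.
q = 0.0750

0.0750


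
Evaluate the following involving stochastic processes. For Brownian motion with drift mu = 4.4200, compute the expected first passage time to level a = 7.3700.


Expected first passage time = a/mu
= 7.3700/4.4200
= 1.6674

1.6674


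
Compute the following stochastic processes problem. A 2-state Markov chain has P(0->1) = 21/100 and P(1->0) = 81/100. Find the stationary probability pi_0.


Stationary distribution: pi_0 = p10/(p01+p10), pi_1 = p01/(p01+p10)
p01 = 0.2100, p10 = 0.8100
pi_0 = 0.7941

0.7941


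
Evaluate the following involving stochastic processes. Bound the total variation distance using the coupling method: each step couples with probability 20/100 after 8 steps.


TV distance bound <= (1-delta)^n
= (1 - 0.2000)^8
= 0.8000^8
= 0.1678

0.1678


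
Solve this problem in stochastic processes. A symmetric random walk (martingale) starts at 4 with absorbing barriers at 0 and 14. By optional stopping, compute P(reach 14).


By optional stopping theorem: E(M at tau) = M(0) = 4
P(hit 14)*14 + P(hit 0)*0 = 4
P(hit 14) = (4 - 0)/(14 - 0) = 2/7 = 0.2857

0.2857


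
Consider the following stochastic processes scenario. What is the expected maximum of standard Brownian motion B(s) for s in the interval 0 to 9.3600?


E(max B(s)) = sqrt(2t/pi)
= sqrt(2*9.3600/pi)
= sqrt(5.9588)
= 2.4411

2.4411


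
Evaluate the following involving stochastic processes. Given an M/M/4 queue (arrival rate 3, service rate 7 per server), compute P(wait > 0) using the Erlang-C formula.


a = lambda/mu = 0.4286
rho = a/c = 0.1071
Erlang-C formula applied:
C(c,a) = 0.0010

0.0010


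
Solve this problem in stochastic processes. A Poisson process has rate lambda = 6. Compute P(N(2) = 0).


P(N(t)=k) = (lambda*t)^k * exp(-lambda*t) / k!
lambda*t = 12
= 12^0 * exp(-12) / 0!
= 1 * 6.1442e-06 / 1
= 6.1442e-06

6.1442e-06


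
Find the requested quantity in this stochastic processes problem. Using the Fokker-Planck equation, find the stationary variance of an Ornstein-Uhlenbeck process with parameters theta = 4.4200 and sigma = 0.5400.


Stationary variance = sigma^2 / (2*theta)
= 0.5400^2 / (2*4.4200)
= 0.2916 / 8.8400
= 0.0330

0.0330


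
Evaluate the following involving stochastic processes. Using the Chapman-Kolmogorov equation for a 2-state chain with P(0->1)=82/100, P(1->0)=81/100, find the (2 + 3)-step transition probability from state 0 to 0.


P^5 = P^2 * P^3
Computing via matrix multiplication of the transition matrix.
Entry (0,0) of P^5 = 0.4470

0.4470


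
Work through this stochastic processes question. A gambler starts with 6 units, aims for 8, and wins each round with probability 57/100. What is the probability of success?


Gambler's ruin formula:
r = q/p = 0.4300/0.5700 = 0.7544
P(win) = (1 - r^i)/(1 - r^N)
= (1 - 0.7544^6)/(1 - 0.7544^8)
= 0.9113

0.9113


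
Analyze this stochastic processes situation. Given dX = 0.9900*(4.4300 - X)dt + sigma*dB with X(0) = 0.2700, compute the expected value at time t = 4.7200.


E[X(t)] = mu + (X(0) - mu)*exp(-theta*t)
= 4.4300 + (0.2700 - 4.4300)*exp(-0.9900*4.7200)
= 4.4300 + -4.1600 * 0.0093
= 4.3911

4.3911


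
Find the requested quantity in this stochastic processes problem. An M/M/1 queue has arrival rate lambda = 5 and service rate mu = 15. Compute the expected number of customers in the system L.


rho = 5/15 = 0.3333
L = rho/(1-rho)
= 0.3333/0.6667
= 0.5000

0.5000


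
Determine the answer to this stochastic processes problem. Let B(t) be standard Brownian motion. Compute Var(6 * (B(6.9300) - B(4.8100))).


Var(alpha*(B(t)-B(s))) = alpha^2 * (t-s)
= 6^2 * (6.9300 - 4.8100)
= 36 * 2.1200
= 76.3200

76.3200


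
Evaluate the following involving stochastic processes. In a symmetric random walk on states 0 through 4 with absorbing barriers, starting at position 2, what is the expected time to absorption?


For symmetric RW on 0,...,N with absorbing barriers, E(i) = i*(N-i)
E(2) = 2 * 2 = 4

4


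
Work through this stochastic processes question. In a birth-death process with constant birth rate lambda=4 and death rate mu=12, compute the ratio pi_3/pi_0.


For birth-death process, pi_n/pi_0 = (lambda/mu)^n
= (4/12)^3
= 0.0370

0.0370


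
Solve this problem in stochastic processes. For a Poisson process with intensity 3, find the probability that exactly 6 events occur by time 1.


P(N(t)=k) = (lambda*t)^k * exp(-lambda*t) / k!
lambda*t = 3
= 3^6 * exp(-3) / 6!
= 729 * 0.0498 / 720
= 0.0504

0.0504


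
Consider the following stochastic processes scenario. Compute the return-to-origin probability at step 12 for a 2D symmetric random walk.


P = C(12,6)^2 / 4^12
= 924^2 / 16777216
= 853776 / 16777216
= 0.0509

0.0509


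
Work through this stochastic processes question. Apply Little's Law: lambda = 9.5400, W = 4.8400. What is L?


Little's Law: L = lambda * W
= 9.5400 * 4.8400
= 46.1736

46.1736


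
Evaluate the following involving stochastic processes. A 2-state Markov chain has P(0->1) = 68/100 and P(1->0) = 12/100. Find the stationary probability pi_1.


Stationary distribution: pi_0 = p10/(p01+p10), pi_1 = p01/(p01+p10)
p01 = 0.6800, p10 = 0.1200
pi_1 = 0.8500

0.8500


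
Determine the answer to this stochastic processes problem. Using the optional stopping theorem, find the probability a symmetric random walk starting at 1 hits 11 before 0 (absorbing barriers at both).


By optional stopping theorem: E(M at tau) = M(0) = 1
P(hit 11)*11 + P(hit 0)*0 = 1
P(hit 11) = (1 - 0)/(11 - 0) = 1/11 = 0.0909

0.0909


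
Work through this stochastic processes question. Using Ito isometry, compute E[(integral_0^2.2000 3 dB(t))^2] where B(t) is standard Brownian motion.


By Ito isometry: E[(int f dB)^2] = int f^2 dt
= 3^2 * 2.2000
= 9 * 2.2000 = 19.8000

19.8000


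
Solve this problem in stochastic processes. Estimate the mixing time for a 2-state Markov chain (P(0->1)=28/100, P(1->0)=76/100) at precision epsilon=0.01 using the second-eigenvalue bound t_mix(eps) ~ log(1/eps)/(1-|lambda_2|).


lambda_2 = |1 - p01 - p10| = |1 - 0.2800 - 0.7600| = 0.0400
t_mix ~ log(1/eps)/(1 - |lambda_2|)
= log(100)/(1 - 0.0400) = 4.6052/0.9600
= 4.7971

4.7971


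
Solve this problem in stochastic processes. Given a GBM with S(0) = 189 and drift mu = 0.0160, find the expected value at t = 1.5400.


E[S(t)] = S(0) * exp(mu * t)
= 189 * exp(0.0160 * 1.5400)
= 189 * 1.0249
= 193.7148

193.7148


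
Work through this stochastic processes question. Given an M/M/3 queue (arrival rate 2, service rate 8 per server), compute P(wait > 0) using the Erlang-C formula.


a = lambda/mu = 0.2500
rho = a/c = 0.0833
Erlang-C formula applied:
C(c,a) = 0.0022

0.0022


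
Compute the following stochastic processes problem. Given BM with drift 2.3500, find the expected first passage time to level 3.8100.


Expected first passage time = a/mu
= 3.8100/2.3500
= 1.6213

1.6213


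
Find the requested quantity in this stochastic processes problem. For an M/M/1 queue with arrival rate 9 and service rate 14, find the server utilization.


rho = lambda/mu
= 9/14
= 0.6429

0.6429


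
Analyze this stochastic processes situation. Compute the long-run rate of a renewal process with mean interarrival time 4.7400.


Long-run renewal rate = 1/E(X)
= 1/4.7400
= 0.2110

0.2110


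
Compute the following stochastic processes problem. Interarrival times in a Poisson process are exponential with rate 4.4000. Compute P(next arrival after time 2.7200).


P(X > t) = exp(-lambda * t)
= exp(-4.4000 * 2.7200)
= exp(-11.9680) = 6.3440e-06

6.3440e-06


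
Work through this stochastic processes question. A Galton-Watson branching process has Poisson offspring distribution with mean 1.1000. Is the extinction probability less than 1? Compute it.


Since mu = 1.1000 > 1, extinction prob q < 1.
Solve s = exp(mu*(s-1)) iteratively.
q = 0.8239

0.8239


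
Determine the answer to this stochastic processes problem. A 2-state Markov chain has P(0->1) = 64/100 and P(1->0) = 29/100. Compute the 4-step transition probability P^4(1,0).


Computing P^4 by matrix multiplication.
P = [[0.3600, 0.6400], [0.2900, 0.7100]]
After raising P to the power 4:
P^4(1,0) = 0.3118

0.3118


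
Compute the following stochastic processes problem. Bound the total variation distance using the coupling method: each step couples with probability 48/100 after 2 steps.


TV distance bound <= (1-delta)^n
= (1 - 0.4800)^2
= 0.5200^2
= 0.2704

0.2704


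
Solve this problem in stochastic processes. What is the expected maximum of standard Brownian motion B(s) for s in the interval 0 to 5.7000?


E(max B(s)) = sqrt(2t/pi)
= sqrt(2*5.7000/pi)
= sqrt(3.6287)
= 1.9049

1.9049


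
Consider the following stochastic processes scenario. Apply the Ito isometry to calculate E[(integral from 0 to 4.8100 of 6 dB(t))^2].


By Ito isometry: E[(int f dB)^2] = int f^2 dt
= 6^2 * 4.8100
= 36 * 4.8100 = 173.1600

173.1600


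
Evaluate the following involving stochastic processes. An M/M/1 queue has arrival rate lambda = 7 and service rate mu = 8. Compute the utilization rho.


rho = lambda/mu
= 7/8
= 0.8750

0.8750


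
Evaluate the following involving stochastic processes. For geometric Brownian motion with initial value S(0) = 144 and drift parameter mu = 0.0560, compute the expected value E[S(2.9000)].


E[S(t)] = S(0) * exp(mu * t)
= 144 * exp(0.0560 * 2.9000)
= 144 * 1.1763
= 169.3916

169.3916


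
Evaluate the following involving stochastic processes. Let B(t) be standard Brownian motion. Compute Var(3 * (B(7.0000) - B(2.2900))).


Var(alpha*(B(t)-B(s))) = alpha^2 * (t-s)
= 3^2 * (7.0000 - 2.2900)
= 9 * 4.7100
= 42.3900

42.3900


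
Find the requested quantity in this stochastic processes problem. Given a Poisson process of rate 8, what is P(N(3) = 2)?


P(N(t)=k) = (lambda*t)^k * exp(-lambda*t) / k!
lambda*t = 24
= 24^2 * exp(-24) / 2!
= 576 * 3.7751e-11 / 2
= 1.0872e-08

1.0872e-08


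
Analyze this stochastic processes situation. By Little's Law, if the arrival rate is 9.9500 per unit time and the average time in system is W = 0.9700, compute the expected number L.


Little's Law: L = lambda * W
= 9.9500 * 0.9700
= 9.6515

9.6515


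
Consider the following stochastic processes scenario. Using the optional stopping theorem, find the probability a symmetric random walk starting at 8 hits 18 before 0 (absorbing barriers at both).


By optional stopping theorem: E(M at tau) = M(0) = 8
P(hit 18)*18 + P(hit 0)*0 = 8
P(hit 18) = (8 - 0)/(18 - 0) = 4/9 = 0.4444

0.4444


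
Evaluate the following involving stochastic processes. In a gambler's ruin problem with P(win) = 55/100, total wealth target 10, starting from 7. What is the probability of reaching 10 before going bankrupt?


Gambler's ruin formula:
r = q/p = 0.4500/0.5500 = 0.8182
P(win) = (1 - r^i)/(1 - r^N)
= (1 - 0.8182^7)/(1 - 0.8182^10)
= 0.8717

0.8717


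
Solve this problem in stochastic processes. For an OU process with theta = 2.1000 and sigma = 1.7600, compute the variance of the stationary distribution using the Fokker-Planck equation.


Stationary variance = sigma^2 / (2*theta)
= 1.7600^2 / (2*2.1000)
= 3.0976 / 4.2000
= 0.7375

0.7375


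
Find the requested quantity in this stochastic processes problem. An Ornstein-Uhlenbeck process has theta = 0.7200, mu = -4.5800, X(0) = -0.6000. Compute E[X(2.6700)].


E[X(t)] = mu + (X(0) - mu)*exp(-theta*t)
= -4.5800 + (-0.6000 - -4.5800)*exp(-0.7200*2.6700)
= -4.5800 + 3.9800 * 0.1463
= -3.9979

-3.9979


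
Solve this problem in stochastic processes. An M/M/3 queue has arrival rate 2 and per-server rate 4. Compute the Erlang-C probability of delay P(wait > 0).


a = lambda/mu = 0.5000
rho = a/c = 0.1667
Erlang-C formula applied:
C(c,a) = 0.0152

0.0152


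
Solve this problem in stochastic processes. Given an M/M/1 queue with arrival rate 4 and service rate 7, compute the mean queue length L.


rho = 4/7 = 0.5714
L = rho/(1-rho)
= 0.5714/0.4286
= 1.3333

1.3333


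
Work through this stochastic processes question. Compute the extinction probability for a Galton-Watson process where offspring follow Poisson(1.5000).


Since mu = 1.5000 > 1, extinction prob q < 1.
Solve s = exp(mu*(s-1)) iteratively.
q = 0.4172

0.4172


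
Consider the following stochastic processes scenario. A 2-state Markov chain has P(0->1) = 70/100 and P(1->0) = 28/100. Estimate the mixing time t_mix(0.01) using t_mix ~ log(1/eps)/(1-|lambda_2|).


lambda_2 = |1 - p01 - p10| = |1 - 0.7000 - 0.2800| = 0.0200
t_mix ~ log(1/eps)/(1 - |lambda_2|)
= log(100)/(1 - 0.0200) = 4.6052/0.9800
= 4.6992

4.6992


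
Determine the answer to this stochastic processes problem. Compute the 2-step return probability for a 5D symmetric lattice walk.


P(return in 2 steps) = P(reverse first step) = 1/(2d)
= 1/10
= 0.1000

0.1000


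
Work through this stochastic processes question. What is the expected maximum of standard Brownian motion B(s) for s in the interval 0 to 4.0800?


E(max B(s)) = sqrt(2t/pi)
= sqrt(2*4.0800/pi)
= sqrt(2.5974)
= 1.6116

1.6116


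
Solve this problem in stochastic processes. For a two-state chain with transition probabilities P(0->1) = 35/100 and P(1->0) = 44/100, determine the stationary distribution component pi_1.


Stationary distribution: pi_0 = p10/(p01+p10), pi_1 = p01/(p01+p10)
p01 = 0.3500, p10 = 0.4400
pi_1 = 0.4430

0.4430


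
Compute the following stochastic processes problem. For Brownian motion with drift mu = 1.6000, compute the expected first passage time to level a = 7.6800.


Expected first passage time = a/mu
= 7.6800/1.6000
= 4.8000

4.8000


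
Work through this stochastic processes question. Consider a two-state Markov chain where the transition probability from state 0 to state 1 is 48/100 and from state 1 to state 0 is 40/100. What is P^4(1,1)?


Computing P^4 by matrix multiplication.
P = [[0.5200, 0.4800], [0.4000, 0.6000]]
After raising P to the power 4:
P^4(1,1) = 0.5455

0.5455


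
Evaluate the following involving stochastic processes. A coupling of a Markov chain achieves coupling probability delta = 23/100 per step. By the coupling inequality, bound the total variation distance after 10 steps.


TV distance bound <= (1-delta)^n
= (1 - 0.2300)^10
= 0.7700^10
= 0.0733

0.0733


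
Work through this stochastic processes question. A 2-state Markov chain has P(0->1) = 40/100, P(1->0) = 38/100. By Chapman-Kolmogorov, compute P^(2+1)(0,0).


P^3 = P^2 * P^1
Computing via matrix multiplication of the transition matrix.
Entry (0,0) of P^3 = 0.4926

0.4926


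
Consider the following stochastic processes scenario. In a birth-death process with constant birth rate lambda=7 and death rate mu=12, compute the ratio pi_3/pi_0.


For birth-death process, pi_n/pi_0 = (lambda/mu)^n
= (7/12)^3
= 0.1985

0.1985


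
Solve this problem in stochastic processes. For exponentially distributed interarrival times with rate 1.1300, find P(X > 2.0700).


P(X > t) = exp(-lambda * t)
= exp(-1.1300 * 2.0700)
= exp(-2.3391) = 0.0964

0.0964


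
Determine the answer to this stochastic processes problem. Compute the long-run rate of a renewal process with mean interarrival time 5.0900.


Long-run renewal rate = 1/E(X)
= 1/5.0900
= 0.1965

0.1965


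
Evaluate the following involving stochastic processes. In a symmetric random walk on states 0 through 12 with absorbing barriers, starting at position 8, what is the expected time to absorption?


For symmetric RW on 0,...,N with absorbing barriers, E(i) = i*(N-i)
E(8) = 8 * 4 = 32

32


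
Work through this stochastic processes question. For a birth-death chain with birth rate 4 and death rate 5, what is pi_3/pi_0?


For birth-death process, pi_n/pi_0 = (lambda/mu)^n
= (4/5)^3
= 0.5120

0.5120


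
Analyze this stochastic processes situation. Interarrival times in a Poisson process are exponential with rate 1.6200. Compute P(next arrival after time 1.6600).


P(X > t) = exp(-lambda * t)
= exp(-1.6200 * 1.6600)
= exp(-2.6892) = 0.0679

0.0679


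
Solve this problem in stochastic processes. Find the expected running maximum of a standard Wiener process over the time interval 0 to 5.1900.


E(max B(s)) = sqrt(2t/pi)
= sqrt(2*5.1900/pi)
= sqrt(3.3041)
= 1.8177

1.8177


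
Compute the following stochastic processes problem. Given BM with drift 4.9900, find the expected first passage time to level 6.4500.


Expected first passage time = a/mu
= 6.4500/4.9900
= 1.2926

1.2926


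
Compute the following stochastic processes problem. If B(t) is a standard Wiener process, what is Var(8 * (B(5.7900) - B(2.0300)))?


Var(alpha*(B(t)-B(s))) = alpha^2 * (t-s)
= 8^2 * (5.7900 - 2.0300)
= 64 * 3.7600
= 240.6400

240.6400


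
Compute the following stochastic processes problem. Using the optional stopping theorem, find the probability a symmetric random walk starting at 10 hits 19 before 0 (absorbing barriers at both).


By optional stopping theorem: E(M at tau) = M(0) = 10
P(hit 19)*19 + P(hit 0)*0 = 10
P(hit 19) = (10 - 0)/(19 - 0) = 10/19 = 0.5263

0.5263


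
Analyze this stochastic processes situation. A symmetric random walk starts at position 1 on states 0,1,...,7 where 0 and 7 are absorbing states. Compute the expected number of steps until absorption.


For symmetric RW on 0,...,N with absorbing barriers, E(i) = i*(N-i)
E(1) = 1 * 6 = 6

6


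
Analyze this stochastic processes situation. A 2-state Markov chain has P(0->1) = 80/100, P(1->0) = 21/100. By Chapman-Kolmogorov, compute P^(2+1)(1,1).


P^3 = P^2 * P^1
Computing via matrix multiplication of the transition matrix.
Entry (1,1) of P^3 = 0.7921

0.7921


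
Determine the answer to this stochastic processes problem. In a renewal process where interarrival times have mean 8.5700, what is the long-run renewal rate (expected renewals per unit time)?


Long-run renewal rate = 1/E(X)
= 1/8.5700
= 0.1167

0.1167


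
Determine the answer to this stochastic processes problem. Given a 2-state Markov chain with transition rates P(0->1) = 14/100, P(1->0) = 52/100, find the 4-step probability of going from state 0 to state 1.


Computing P^4 by matrix multiplication.
P = [[0.8600, 0.1400], [0.5200, 0.4800]]
After raising P to the power 4:
P^4(0,1) = 0.2093

0.2093


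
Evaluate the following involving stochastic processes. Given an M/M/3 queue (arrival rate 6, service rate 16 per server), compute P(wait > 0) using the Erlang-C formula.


a = lambda/mu = 0.3750
rho = a/c = 0.1250
Erlang-C formula applied:
C(c,a) = 0.0069

0.0069


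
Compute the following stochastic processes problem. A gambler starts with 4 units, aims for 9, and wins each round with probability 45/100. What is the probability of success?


Gambler's ruin formula:
r = q/p = 0.5500/0.4500 = 1.2222
P(win) = (1 - r^i)/(1 - r^N)
= (1 - 1.2222^4)/(1 - 1.2222^9)
= 0.2421

0.2421


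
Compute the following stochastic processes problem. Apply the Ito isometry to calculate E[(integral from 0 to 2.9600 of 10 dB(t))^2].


By Ito isometry: E[(int f dB)^2] = int f^2 dt
= 10^2 * 2.9600
= 100 * 2.9600 = 296.0000

296.0000


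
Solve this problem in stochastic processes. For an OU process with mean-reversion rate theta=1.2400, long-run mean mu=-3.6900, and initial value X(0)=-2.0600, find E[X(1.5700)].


E[X(t)] = mu + (X(0) - mu)*exp(-theta*t)
= -3.6900 + (-2.0600 - -3.6900)*exp(-1.2400*1.5700)
= -3.6900 + 1.6300 * 0.1427
= -3.4573

-3.4573


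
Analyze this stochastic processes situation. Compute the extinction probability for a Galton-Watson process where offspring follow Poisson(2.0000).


Since mu = 2.0000 > 1, extinction prob q < 1.
Solve s = exp(mu*(s-1)) iteratively.
q = 0.2032

0.2032


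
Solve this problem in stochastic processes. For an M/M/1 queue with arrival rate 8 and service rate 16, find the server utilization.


rho = lambda/mu
= 8/16
= 0.5000

0.5000


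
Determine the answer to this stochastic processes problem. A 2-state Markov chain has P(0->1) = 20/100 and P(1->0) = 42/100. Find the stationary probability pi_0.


Stationary distribution: pi_0 = p10/(p01+p10), pi_1 = p01/(p01+p10)
p01 = 0.2000, p10 = 0.4200
pi_0 = 0.6774

0.6774


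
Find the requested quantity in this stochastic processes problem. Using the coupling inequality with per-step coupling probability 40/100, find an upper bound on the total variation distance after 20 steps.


TV distance bound <= (1-delta)^n
= (1 - 0.4000)^20
= 0.6000^20
= 3.6562e-05

3.6562e-05


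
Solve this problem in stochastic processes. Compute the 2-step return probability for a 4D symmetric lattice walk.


P(return in 2 steps) = P(reverse first step) = 1/(2d)
= 1/8
= 0.1250

0.1250


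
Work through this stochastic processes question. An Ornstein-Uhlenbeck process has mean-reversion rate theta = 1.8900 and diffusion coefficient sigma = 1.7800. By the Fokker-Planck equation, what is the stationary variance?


Stationary variance = sigma^2 / (2*theta)
= 1.7800^2 / (2*1.8900)
= 3.1684 / 3.7800
= 0.8382

0.8382


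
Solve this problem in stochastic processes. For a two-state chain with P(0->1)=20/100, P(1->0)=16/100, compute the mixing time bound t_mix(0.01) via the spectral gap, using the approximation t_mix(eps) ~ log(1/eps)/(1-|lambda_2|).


lambda_2 = |1 - p01 - p10| = |1 - 0.2000 - 0.1600| = 0.6400
t_mix ~ log(1/eps)/(1 - |lambda_2|)
= log(100)/(1 - 0.6400) = 4.6052/0.3600
= 12.7921

12.7921


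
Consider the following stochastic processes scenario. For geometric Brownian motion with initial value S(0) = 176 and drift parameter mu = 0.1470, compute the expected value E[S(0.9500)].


E[S(t)] = S(0) * exp(mu * t)
= 176 * exp(0.1470 * 0.9500)
= 176 * 1.1499
= 202.3773

202.3773


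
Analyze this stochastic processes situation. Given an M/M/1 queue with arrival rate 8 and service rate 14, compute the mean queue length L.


rho = 8/14 = 0.5714
L = rho/(1-rho)
= 0.5714/0.4286
= 1.3333

1.3333


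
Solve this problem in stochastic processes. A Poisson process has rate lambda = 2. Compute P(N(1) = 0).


P(N(t)=k) = (lambda*t)^k * exp(-lambda*t) / k!
lambda*t = 2
= 2^0 * exp(-2) / 0!
= 1 * 0.1353 / 1
= 0.1353

0.1353


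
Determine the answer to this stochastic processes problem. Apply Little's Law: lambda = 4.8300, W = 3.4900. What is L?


Little's Law: L = lambda * W
= 4.8300 * 3.4900
= 16.8567

16.8567


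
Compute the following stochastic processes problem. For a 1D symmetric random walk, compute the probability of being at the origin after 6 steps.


P(S(6) = 0) = C(6,3) / 4^3
= 20 / 64
= 0.3125

0.3125


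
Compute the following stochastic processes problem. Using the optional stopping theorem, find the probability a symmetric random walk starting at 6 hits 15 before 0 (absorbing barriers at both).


By optional stopping theorem: E(M at tau) = M(0) = 6
P(hit 15)*15 + P(hit 0)*0 = 6
P(hit 15) = (6 - 0)/(15 - 0) = 2/5 = 0.4000

0.4000


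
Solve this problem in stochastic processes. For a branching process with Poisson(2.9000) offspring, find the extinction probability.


Since mu = 2.9000 > 1, extinction prob q < 1.
Solve s = exp(mu*(s-1)) iteratively.
q = 0.0668

0.0668


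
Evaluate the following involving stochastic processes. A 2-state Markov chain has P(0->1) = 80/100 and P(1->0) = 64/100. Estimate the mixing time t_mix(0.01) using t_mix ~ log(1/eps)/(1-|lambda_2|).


lambda_2 = |1 - p01 - p10| = |1 - 0.8000 - 0.6400| = 0.4400
t_mix ~ log(1/eps)/(1 - |lambda_2|)
= log(100)/(1 - 0.4400) = 4.6052/0.5600
= 8.2235

8.2235


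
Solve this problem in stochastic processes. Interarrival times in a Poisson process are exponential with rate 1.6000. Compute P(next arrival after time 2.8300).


P(X > t) = exp(-lambda * t)
= exp(-1.6000 * 2.8300)
= exp(-4.5280) = 0.0108

0.0108


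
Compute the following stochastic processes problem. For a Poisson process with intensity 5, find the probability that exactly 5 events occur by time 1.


P(N(t)=k) = (lambda*t)^k * exp(-lambda*t) / k!
lambda*t = 5
= 5^5 * exp(-5) / 5!
= 3125 * 0.0067 / 120
= 0.1755

0.1755


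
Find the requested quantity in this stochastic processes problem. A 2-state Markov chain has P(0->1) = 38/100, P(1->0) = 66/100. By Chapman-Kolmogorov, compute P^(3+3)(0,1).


P^6 = P^3 * P^3
Computing via matrix multiplication of the transition matrix.
Entry (0,1) of P^6 = 0.3654

0.3654


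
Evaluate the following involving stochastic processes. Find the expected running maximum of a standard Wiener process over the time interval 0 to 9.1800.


E(max B(s)) = sqrt(2t/pi)
= sqrt(2*9.1800/pi)
= sqrt(5.8442)
= 2.4175

2.4175


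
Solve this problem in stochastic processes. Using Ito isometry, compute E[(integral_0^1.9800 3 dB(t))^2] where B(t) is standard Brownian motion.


By Ito isometry: E[(int f dB)^2] = int f^2 dt
= 3^2 * 1.9800
= 9 * 1.9800 = 17.8200

17.8200


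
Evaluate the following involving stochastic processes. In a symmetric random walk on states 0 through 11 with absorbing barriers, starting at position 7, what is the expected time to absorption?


For symmetric RW on 0,...,N with absorbing barriers, E(i) = i*(N-i)
E(7) = 7 * 4 = 28

28


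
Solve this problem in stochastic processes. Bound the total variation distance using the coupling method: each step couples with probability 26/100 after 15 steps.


TV distance bound <= (1-delta)^n
= (1 - 0.2600)^15
= 0.7400^15
= 0.0109

0.0109


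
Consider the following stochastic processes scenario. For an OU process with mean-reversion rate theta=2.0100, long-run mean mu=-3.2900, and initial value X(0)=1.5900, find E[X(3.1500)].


E[X(t)] = mu + (X(0) - mu)*exp(-theta*t)
= -3.2900 + (1.5900 - -3.2900)*exp(-2.0100*3.1500)
= -3.2900 + 4.8800 * 0.0018
= -3.2813

-3.2813


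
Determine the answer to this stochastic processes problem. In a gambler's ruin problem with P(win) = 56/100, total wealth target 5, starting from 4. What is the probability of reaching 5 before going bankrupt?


Gambler's ruin formula:
r = q/p = 0.4400/0.5600 = 0.7857
P(win) = (1 - r^i)/(1 - r^N)
= (1 - 0.7857^4)/(1 - 0.7857^5)
= 0.8834

0.8834


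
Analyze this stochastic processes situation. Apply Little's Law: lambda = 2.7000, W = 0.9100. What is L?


Little's Law: L = lambda * W
= 2.7000 * 0.9100
= 2.4570

2.4570


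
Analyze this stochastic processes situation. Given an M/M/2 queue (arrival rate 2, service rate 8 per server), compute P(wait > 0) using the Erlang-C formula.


a = lambda/mu = 0.2500
rho = a/c = 0.1250
Erlang-C formula applied:
C(c,a) = 0.0278

0.0278


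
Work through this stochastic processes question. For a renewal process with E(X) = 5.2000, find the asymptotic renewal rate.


Long-run renewal rate = 1/E(X)
= 1/5.2000
= 0.1923

0.1923


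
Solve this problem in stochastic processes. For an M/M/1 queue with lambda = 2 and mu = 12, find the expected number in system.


rho = 2/12 = 0.1667
L = rho/(1-rho)
= 0.1667/0.8333
= 0.2000

0.2000


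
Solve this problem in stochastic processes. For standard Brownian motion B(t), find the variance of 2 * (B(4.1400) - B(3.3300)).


Var(alpha*(B(t)-B(s))) = alpha^2 * (t-s)
= 2^2 * (4.1400 - 3.3300)
= 4 * 0.8100
= 3.2400

3.2400


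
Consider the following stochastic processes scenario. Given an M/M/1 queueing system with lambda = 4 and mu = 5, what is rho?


rho = lambda/mu
= 4/5
= 0.8000

0.8000


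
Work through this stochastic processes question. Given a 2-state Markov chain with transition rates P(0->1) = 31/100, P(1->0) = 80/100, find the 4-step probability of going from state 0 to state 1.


Computing P^4 by matrix multiplication.
P = [[0.6900, 0.3100], [0.8000, 0.2000]]
After raising P to the power 4:
P^4(0,1) = 0.2792

0.2792


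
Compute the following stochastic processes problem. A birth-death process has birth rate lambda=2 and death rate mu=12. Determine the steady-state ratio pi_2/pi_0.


For birth-death process, pi_n/pi_0 = (lambda/mu)^n
= (2/12)^2
= 0.0278

0.0278


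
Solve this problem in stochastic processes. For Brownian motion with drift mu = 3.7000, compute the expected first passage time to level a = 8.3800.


Expected first passage time = a/mu
= 8.3800/3.7000
= 2.2649

2.2649


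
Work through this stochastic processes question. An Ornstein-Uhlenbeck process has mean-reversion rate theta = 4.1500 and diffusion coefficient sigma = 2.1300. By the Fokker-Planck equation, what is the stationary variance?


Stationary variance = sigma^2 / (2*theta)
= 2.1300^2 / (2*4.1500)
= 4.5369 / 8.3000
= 0.5466

0.5466


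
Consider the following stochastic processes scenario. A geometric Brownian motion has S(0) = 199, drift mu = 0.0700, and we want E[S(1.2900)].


E[S(t)] = S(0) * exp(mu * t)
= 199 * exp(0.0700 * 1.2900)
= 199 * 1.0945
= 217.8060

217.8060


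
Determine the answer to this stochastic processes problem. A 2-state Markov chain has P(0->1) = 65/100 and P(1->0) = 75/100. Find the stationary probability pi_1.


Stationary distribution: pi_0 = p10/(p01+p10), pi_1 = p01/(p01+p10)
p01 = 0.6500, p10 = 0.7500
pi_1 = 0.4643

0.4643


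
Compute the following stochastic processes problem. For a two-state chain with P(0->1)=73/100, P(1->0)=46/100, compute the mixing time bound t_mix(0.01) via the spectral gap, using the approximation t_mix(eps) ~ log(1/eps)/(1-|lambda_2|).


lambda_2 = |1 - p01 - p10| = |1 - 0.7300 - 0.4600| = 0.1900
t_mix ~ log(1/eps)/(1 - |lambda_2|)
= log(100)/(1 - 0.1900) = 4.6052/0.8100
= 5.6854

5.6854


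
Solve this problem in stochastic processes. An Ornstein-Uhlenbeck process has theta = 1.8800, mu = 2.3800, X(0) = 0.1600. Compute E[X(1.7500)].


E[X(t)] = mu + (X(0) - mu)*exp(-theta*t)
= 2.3800 + (0.1600 - 2.3800)*exp(-1.8800*1.7500)
= 2.3800 + -2.2200 * 0.0373
= 2.2973

2.2973


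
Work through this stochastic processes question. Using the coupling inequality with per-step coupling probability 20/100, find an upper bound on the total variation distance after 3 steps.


TV distance bound <= (1-delta)^n
= (1 - 0.2000)^3
= 0.8000^3
= 0.5120

0.5120


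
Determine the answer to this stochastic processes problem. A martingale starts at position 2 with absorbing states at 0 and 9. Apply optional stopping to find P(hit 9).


By optional stopping theorem: E(M at tau) = M(0) = 2
P(hit 9)*9 + P(hit 0)*0 = 2
P(hit 9) = (2 - 0)/(9 - 0) = 2/9 = 0.2222

0.2222


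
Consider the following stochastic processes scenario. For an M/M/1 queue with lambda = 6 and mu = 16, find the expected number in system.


rho = 6/16 = 0.3750
L = rho/(1-rho)
= 0.3750/0.6250
= 0.6000

0.6000


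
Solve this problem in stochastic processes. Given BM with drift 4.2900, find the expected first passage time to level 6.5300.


Expected first passage time = a/mu
= 6.5300/4.2900
= 1.5221

1.5221


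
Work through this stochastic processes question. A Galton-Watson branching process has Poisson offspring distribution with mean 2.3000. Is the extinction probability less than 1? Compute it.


Since mu = 2.3000 > 1, extinction prob q < 1.
Solve s = exp(mu*(s-1)) iteratively.
q = 0.1376

0.1376


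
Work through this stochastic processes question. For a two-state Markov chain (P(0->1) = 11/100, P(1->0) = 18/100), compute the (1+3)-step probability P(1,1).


P^4 = P^1 * P^3
Computing via matrix multiplication of the transition matrix.
Entry (1,1) of P^4 = 0.5370

0.5370


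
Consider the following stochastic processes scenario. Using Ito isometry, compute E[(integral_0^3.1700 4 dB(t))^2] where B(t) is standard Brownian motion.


By Ito isometry: E[(int f dB)^2] = int f^2 dt
= 4^2 * 3.1700
= 16 * 3.1700 = 50.7200

50.7200
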